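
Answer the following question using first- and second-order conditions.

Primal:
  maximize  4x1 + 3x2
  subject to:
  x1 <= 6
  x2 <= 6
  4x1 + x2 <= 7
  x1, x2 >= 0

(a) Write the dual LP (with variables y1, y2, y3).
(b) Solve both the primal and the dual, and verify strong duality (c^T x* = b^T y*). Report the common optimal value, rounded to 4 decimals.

The standard primal-dual pair for 'max c^T x s.t. A x <= b, x >= 0' is:
  Dual:  min b^T y  s.t.  A^T y >= c,  y >= 0.

So the dual LP is:
  minimize  6y1 + 6y2 + 7y3
  subject to:
    y1 + 4y3 >= 4
    y2 + y3 >= 3
    y1, y2, y3 >= 0

Solving the primal: x* = (0.25, 6).
  primal value c^T x* = 19.
Solving the dual: y* = (0, 2, 1).
  dual value b^T y* = 19.
Strong duality: c^T x* = b^T y*. Confirmed.

19


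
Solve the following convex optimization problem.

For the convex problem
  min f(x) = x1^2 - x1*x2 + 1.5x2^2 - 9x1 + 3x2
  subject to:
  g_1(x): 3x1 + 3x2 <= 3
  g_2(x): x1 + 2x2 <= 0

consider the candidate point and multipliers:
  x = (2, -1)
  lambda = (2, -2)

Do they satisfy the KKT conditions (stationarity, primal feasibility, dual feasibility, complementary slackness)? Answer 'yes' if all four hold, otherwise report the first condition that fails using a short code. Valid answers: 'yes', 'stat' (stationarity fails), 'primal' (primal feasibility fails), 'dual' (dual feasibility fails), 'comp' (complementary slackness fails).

Gradient of f: grad f(x) = Q x + c = (-4, -2)
Constraint values g_i(x) = a_i^T x - b_i:
  g_1((2, -1)) = 0
  g_2((2, -1)) = 0
Stationarity residual: grad f(x) + sum_i lambda_i a_i = (0, 0)
  -> stationarity OK
Primal feasibility (all g_i <= 0): OK
Dual feasibility (all lambda_i >= 0): FAILS
Complementary slackness (lambda_i * g_i(x) = 0 for all i): OK

Verdict: the first failing condition is dual_feasibility -> dual.

dual


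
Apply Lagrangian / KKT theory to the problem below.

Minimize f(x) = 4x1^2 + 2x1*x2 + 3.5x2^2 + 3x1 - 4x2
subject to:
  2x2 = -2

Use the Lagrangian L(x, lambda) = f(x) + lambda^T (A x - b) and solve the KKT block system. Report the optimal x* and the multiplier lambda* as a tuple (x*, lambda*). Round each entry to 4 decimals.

Form the Lagrangian:
  L(x, lambda) = (1/2) x^T Q x + c^T x + lambda^T (A x - b)
Stationarity (grad_x L = 0): Q x + c + A^T lambda = 0.
Primal feasibility: A x = b.

This gives the KKT block system:
  [ Q   A^T ] [ x     ]   [-c ]
  [ A    0  ] [ lambda ] = [ b ]

Solving the linear system:
  x*      = (-0.125, -1)
  lambda* = (5.625)
  f(x*)   = 7.4375

x* = (-0.125, -1), lambda* = (5.625)


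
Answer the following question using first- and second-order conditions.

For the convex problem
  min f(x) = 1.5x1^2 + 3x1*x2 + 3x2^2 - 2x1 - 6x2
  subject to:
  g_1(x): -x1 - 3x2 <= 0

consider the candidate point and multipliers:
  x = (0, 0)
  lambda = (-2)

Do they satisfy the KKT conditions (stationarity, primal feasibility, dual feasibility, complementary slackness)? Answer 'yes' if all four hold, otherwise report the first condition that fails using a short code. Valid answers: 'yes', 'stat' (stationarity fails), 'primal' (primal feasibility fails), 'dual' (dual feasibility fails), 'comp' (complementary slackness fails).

Gradient of f: grad f(x) = Q x + c = (-2, -6)
Constraint values g_i(x) = a_i^T x - b_i:
  g_1((0, 0)) = 0
Stationarity residual: grad f(x) + sum_i lambda_i a_i = (0, 0)
  -> stationarity OK
Primal feasibility (all g_i <= 0): OK
Dual feasibility (all lambda_i >= 0): FAILS
Complementary slackness (lambda_i * g_i(x) = 0 for all i): OK

Verdict: the first failing condition is dual_feasibility -> dual.

dual


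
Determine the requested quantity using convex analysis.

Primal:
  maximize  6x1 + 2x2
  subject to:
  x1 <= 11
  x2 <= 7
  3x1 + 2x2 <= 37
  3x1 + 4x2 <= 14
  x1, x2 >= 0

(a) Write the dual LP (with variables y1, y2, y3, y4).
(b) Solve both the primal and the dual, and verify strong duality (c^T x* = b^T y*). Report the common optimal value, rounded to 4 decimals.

The standard primal-dual pair for 'max c^T x s.t. A x <= b, x >= 0' is:
  Dual:  min b^T y  s.t.  A^T y >= c,  y >= 0.

So the dual LP is:
  minimize  11y1 + 7y2 + 37y3 + 14y4
  subject to:
    y1 + 3y3 + 3y4 >= 6
    y2 + 2y3 + 4y4 >= 2
    y1, y2, y3, y4 >= 0

Solving the primal: x* = (4.6667, 0).
  primal value c^T x* = 28.
Solving the dual: y* = (0, 0, 0, 2).
  dual value b^T y* = 28.
Strong duality: c^T x* = b^T y*. Confirmed.

28


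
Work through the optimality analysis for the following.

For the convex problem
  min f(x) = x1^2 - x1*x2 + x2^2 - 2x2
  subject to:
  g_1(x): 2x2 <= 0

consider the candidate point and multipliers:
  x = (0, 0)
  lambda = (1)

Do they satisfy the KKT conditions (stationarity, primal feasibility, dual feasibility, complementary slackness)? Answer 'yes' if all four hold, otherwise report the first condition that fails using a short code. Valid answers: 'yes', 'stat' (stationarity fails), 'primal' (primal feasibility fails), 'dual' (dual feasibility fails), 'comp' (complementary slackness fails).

Gradient of f: grad f(x) = Q x + c = (0, -2)
Constraint values g_i(x) = a_i^T x - b_i:
  g_1((0, 0)) = 0
Stationarity residual: grad f(x) + sum_i lambda_i a_i = (0, 0)
  -> stationarity OK
Primal feasibility (all g_i <= 0): OK
Dual feasibility (all lambda_i >= 0): OK
Complementary slackness (lambda_i * g_i(x) = 0 for all i): OK

Verdict: yes, KKT holds.

yes


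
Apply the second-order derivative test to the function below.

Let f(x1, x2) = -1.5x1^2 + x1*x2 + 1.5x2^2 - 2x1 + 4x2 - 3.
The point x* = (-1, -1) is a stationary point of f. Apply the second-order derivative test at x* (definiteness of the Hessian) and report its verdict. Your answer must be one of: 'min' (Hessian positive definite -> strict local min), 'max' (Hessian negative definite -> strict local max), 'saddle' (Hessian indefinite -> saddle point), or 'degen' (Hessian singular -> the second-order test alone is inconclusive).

Compute the Hessian H = grad^2 f:
  H = [[-3, 1], [1, 3]]
Verify stationarity: grad f(x*) = H x* + g = (0, 0).
Eigenvalues of H: -3.1623, 3.1623.
Eigenvalues have mixed signs, so H is indefinite -> x* is a saddle point.

saddle


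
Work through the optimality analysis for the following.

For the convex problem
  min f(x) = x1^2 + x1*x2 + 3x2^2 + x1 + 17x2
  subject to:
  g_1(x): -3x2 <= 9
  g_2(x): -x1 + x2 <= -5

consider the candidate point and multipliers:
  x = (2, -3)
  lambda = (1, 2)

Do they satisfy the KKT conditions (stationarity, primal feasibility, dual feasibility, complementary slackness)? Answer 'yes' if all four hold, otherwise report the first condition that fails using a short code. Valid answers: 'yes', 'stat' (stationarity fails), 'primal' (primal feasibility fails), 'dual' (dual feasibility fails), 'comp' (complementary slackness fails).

Gradient of f: grad f(x) = Q x + c = (2, 1)
Constraint values g_i(x) = a_i^T x - b_i:
  g_1((2, -3)) = 0
  g_2((2, -3)) = 0
Stationarity residual: grad f(x) + sum_i lambda_i a_i = (0, 0)
  -> stationarity OK
Primal feasibility (all g_i <= 0): OK
Dual feasibility (all lambda_i >= 0): OK
Complementary slackness (lambda_i * g_i(x) = 0 for all i): OK

Verdict: yes, KKT holds.

yes


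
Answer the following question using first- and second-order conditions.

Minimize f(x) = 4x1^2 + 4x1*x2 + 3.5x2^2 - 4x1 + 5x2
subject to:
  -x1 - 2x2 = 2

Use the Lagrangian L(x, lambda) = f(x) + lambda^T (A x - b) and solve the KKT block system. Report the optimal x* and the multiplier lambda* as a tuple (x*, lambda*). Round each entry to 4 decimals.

Form the Lagrangian:
  L(x, lambda) = (1/2) x^T Q x + c^T x + lambda^T (A x - b)
Stationarity (grad_x L = 0): Q x + c + A^T lambda = 0.
Primal feasibility: A x = b.

This gives the KKT block system:
  [ Q   A^T ] [ x     ]   [-c ]
  [ A    0  ] [ lambda ] = [ b ]

Solving the linear system:
  x*      = (1.2174, -1.6087)
  lambda* = (-0.6957)
  f(x*)   = -5.7609

x* = (1.2174, -1.6087), lambda* = (-0.6957)


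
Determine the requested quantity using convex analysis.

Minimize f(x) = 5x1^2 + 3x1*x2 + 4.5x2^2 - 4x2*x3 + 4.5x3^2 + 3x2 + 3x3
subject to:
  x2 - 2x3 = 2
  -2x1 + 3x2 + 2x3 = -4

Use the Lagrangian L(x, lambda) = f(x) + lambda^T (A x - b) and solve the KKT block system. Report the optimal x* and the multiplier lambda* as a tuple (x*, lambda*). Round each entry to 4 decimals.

Form the Lagrangian:
  L(x, lambda) = (1/2) x^T Q x + c^T x + lambda^T (A x - b)
Stationarity (grad_x L = 0): Q x + c + A^T lambda = 0.
Primal feasibility: A x = b.

This gives the KKT block system:
  [ Q   A^T ] [ x     ]   [-c ]
  [ A    0  ] [ lambda ] = [ b ]

Solving the linear system:
  x*      = (0.0886, -0.4557, -1.2278)
  lambda* = (-3.3544, -0.2405)
  f(x*)   = 0.3481

x* = (0.0886, -0.4557, -1.2278), lambda* = (-3.3544, -0.2405)


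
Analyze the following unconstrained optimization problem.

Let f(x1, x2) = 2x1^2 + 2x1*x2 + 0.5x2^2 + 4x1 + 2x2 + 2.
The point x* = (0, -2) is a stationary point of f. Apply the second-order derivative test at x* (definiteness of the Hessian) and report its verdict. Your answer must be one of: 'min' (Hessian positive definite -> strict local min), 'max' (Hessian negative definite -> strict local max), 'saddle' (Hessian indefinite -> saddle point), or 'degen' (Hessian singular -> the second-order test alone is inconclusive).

Compute the Hessian H = grad^2 f:
  H = [[4, 2], [2, 1]]
Verify stationarity: grad f(x*) = H x* + g = (0, 0).
Eigenvalues of H: 0, 5.
H has a zero eigenvalue (singular; positive semidefinite but not definite), so H is neither positive definite, negative definite, nor indefinite. The second-order test alone is inconclusive -> degen.
(Indeed, f is constant along the null direction of H through x*, so x* is not a strict local extremum.)

degen


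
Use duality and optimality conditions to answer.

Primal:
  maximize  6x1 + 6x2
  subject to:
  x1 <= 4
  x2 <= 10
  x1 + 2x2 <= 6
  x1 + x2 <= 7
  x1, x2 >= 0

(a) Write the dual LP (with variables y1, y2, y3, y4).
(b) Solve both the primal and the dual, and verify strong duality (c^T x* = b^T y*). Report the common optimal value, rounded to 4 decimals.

The standard primal-dual pair for 'max c^T x s.t. A x <= b, x >= 0' is:
  Dual:  min b^T y  s.t.  A^T y >= c,  y >= 0.

So the dual LP is:
  minimize  4y1 + 10y2 + 6y3 + 7y4
  subject to:
    y1 + y3 + y4 >= 6
    y2 + 2y3 + y4 >= 6
    y1, y2, y3, y4 >= 0

Solving the primal: x* = (4, 1).
  primal value c^T x* = 30.
Solving the dual: y* = (3, 0, 3, 0).
  dual value b^T y* = 30.
Strong duality: c^T x* = b^T y*. Confirmed.

30


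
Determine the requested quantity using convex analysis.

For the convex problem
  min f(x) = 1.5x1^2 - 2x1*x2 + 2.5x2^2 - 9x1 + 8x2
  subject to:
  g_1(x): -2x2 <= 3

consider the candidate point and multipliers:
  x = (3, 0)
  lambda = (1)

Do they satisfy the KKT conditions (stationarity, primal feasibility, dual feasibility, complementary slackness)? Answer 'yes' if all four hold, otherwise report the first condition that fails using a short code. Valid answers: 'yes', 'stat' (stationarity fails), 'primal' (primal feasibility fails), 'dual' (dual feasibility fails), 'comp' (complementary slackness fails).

Gradient of f: grad f(x) = Q x + c = (0, 2)
Constraint values g_i(x) = a_i^T x - b_i:
  g_1((3, 0)) = -3
Stationarity residual: grad f(x) + sum_i lambda_i a_i = (0, 0)
  -> stationarity OK
Primal feasibility (all g_i <= 0): OK
Dual feasibility (all lambda_i >= 0): OK
Complementary slackness (lambda_i * g_i(x) = 0 for all i): FAILS

Verdict: the first failing condition is complementary_slackness -> comp.

comp


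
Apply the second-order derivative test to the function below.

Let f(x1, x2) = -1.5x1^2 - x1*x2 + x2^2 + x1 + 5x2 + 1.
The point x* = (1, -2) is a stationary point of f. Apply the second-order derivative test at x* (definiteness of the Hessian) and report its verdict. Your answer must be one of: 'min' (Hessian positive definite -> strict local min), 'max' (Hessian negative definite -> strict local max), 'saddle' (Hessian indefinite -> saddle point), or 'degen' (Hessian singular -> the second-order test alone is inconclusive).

Compute the Hessian H = grad^2 f:
  H = [[-3, -1], [-1, 2]]
Verify stationarity: grad f(x*) = H x* + g = (0, 0).
Eigenvalues of H: -3.1926, 2.1926.
Eigenvalues have mixed signs, so H is indefinite -> x* is a saddle point.

saddle


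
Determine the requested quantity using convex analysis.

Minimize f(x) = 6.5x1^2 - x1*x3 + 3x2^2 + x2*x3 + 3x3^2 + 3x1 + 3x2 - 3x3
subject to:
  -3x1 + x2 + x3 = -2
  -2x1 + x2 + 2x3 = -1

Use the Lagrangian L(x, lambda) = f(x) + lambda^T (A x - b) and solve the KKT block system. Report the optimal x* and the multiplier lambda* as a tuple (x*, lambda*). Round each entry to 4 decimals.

Form the Lagrangian:
  L(x, lambda) = (1/2) x^T Q x + c^T x + lambda^T (A x - b)
Stationarity (grad_x L = 0): Q x + c + A^T lambda = 0.
Primal feasibility: A x = b.

This gives the KKT block system:
  [ Q   A^T ] [ x     ]   [-c ]
  [ A    0  ] [ lambda ] = [ b ]

Solving the linear system:
  x*      = (0.4954, -1.0183, 0.5046)
  lambda* = (3.7248, -1.1193)
  f(x*)   = 1.6239

x* = (0.4954, -1.0183, 0.5046), lambda* = (3.7248, -1.1193)


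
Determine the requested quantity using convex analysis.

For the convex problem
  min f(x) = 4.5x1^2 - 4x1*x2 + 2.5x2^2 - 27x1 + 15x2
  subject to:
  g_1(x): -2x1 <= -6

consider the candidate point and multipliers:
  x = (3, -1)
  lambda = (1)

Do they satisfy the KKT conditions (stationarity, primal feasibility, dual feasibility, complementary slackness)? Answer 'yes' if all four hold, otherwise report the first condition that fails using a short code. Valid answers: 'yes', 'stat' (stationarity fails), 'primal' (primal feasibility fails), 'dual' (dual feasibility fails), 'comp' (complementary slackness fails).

Gradient of f: grad f(x) = Q x + c = (4, -2)
Constraint values g_i(x) = a_i^T x - b_i:
  g_1((3, -1)) = 0
Stationarity residual: grad f(x) + sum_i lambda_i a_i = (2, -2)
  -> stationarity FAILS
Primal feasibility (all g_i <= 0): OK
Dual feasibility (all lambda_i >= 0): OK
Complementary slackness (lambda_i * g_i(x) = 0 for all i): OK

Verdict: the first failing condition is stationarity -> stat.

stat


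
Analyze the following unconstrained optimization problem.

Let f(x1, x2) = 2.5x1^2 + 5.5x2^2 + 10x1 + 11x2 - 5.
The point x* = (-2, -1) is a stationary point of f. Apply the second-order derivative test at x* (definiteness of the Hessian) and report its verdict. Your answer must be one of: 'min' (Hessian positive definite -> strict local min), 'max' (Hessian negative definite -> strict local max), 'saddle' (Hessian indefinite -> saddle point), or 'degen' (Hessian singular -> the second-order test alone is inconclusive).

Compute the Hessian H = grad^2 f:
  H = [[5, 0], [0, 11]]
Verify stationarity: grad f(x*) = H x* + g = (0, 0).
Eigenvalues of H: 5, 11.
Both eigenvalues > 0, so H is positive definite -> x* is a strict local min.

min


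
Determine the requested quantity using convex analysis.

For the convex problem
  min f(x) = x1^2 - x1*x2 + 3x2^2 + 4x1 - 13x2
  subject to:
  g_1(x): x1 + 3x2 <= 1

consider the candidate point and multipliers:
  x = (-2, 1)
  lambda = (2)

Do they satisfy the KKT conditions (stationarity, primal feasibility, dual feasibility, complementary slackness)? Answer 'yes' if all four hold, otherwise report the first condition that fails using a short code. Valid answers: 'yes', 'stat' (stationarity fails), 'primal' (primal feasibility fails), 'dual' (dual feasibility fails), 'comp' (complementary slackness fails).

Gradient of f: grad f(x) = Q x + c = (-1, -5)
Constraint values g_i(x) = a_i^T x - b_i:
  g_1((-2, 1)) = 0
Stationarity residual: grad f(x) + sum_i lambda_i a_i = (1, 1)
  -> stationarity FAILS
Primal feasibility (all g_i <= 0): OK
Dual feasibility (all lambda_i >= 0): OK
Complementary slackness (lambda_i * g_i(x) = 0 for all i): OK

Verdict: the first failing condition is stationarity -> stat.

stat


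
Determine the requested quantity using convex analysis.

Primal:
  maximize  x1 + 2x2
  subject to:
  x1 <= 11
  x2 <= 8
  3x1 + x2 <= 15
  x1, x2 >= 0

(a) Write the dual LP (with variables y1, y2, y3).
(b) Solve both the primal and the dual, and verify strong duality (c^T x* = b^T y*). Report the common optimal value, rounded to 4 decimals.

The standard primal-dual pair for 'max c^T x s.t. A x <= b, x >= 0' is:
  Dual:  min b^T y  s.t.  A^T y >= c,  y >= 0.

So the dual LP is:
  minimize  11y1 + 8y2 + 15y3
  subject to:
    y1 + 3y3 >= 1
    y2 + y3 >= 2
    y1, y2, y3 >= 0

Solving the primal: x* = (2.3333, 8).
  primal value c^T x* = 18.3333.
Solving the dual: y* = (0, 1.6667, 0.3333).
  dual value b^T y* = 18.3333.
Strong duality: c^T x* = b^T y*. Confirmed.

18.3333


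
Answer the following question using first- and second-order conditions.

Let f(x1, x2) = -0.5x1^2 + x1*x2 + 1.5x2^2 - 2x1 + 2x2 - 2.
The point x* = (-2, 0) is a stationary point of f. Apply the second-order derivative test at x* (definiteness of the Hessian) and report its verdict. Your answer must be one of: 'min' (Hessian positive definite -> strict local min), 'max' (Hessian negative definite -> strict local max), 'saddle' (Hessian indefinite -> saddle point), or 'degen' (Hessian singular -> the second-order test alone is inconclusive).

Compute the Hessian H = grad^2 f:
  H = [[-1, 1], [1, 3]]
Verify stationarity: grad f(x*) = H x* + g = (0, 0).
Eigenvalues of H: -1.2361, 3.2361.
Eigenvalues have mixed signs, so H is indefinite -> x* is a saddle point.

saddle


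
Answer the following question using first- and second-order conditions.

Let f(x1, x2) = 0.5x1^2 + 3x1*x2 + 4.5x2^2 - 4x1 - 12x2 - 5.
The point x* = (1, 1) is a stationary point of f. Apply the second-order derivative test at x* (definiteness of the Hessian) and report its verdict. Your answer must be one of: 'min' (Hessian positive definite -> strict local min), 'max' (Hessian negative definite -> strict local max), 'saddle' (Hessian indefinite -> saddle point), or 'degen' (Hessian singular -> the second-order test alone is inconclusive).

Compute the Hessian H = grad^2 f:
  H = [[1, 3], [3, 9]]
Verify stationarity: grad f(x*) = H x* + g = (0, 0).
Eigenvalues of H: 0, 10.
H has a zero eigenvalue (singular; positive semidefinite but not definite), so H is neither positive definite, negative definite, nor indefinite. The second-order test alone is inconclusive -> degen.
(Indeed, f is constant along the null direction of H through x*, so x* is not a strict local extremum.)

degen


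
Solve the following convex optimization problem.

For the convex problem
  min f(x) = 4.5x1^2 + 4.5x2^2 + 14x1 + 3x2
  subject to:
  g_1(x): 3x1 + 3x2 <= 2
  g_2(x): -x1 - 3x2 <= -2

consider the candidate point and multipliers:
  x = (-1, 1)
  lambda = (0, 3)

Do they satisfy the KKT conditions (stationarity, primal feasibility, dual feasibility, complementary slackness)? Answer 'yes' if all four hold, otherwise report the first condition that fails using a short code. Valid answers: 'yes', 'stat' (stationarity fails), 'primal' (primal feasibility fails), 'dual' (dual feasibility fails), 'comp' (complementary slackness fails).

Gradient of f: grad f(x) = Q x + c = (5, 12)
Constraint values g_i(x) = a_i^T x - b_i:
  g_1((-1, 1)) = -2
  g_2((-1, 1)) = 0
Stationarity residual: grad f(x) + sum_i lambda_i a_i = (2, 3)
  -> stationarity FAILS
Primal feasibility (all g_i <= 0): OK
Dual feasibility (all lambda_i >= 0): OK
Complementary slackness (lambda_i * g_i(x) = 0 for all i): OK

Verdict: the first failing condition is stationarity -> stat.

stat


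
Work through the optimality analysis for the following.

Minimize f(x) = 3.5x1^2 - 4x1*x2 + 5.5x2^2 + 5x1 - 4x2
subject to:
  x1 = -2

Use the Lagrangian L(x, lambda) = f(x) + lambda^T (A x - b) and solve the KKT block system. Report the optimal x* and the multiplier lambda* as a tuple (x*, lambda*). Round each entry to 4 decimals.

Form the Lagrangian:
  L(x, lambda) = (1/2) x^T Q x + c^T x + lambda^T (A x - b)
Stationarity (grad_x L = 0): Q x + c + A^T lambda = 0.
Primal feasibility: A x = b.

This gives the KKT block system:
  [ Q   A^T ] [ x     ]   [-c ]
  [ A    0  ] [ lambda ] = [ b ]

Solving the linear system:
  x*      = (-2, -0.3636)
  lambda* = (7.5455)
  f(x*)   = 3.2727

x* = (-2, -0.3636), lambda* = (7.5455)


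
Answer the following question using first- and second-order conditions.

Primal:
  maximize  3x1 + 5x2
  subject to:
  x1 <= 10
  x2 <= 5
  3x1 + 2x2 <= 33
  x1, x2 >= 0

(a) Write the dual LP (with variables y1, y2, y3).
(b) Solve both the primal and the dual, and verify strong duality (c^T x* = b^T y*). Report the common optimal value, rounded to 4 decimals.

The standard primal-dual pair for 'max c^T x s.t. A x <= b, x >= 0' is:
  Dual:  min b^T y  s.t.  A^T y >= c,  y >= 0.

So the dual LP is:
  minimize  10y1 + 5y2 + 33y3
  subject to:
    y1 + 3y3 >= 3
    y2 + 2y3 >= 5
    y1, y2, y3 >= 0

Solving the primal: x* = (7.6667, 5).
  primal value c^T x* = 48.
Solving the dual: y* = (0, 3, 1).
  dual value b^T y* = 48.
Strong duality: c^T x* = b^T y*. Confirmed.

48


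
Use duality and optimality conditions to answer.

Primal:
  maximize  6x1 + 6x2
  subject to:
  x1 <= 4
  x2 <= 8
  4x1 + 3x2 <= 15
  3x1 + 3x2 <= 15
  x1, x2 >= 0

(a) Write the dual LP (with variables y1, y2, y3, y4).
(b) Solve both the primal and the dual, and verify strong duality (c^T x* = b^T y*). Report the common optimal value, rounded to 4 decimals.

The standard primal-dual pair for 'max c^T x s.t. A x <= b, x >= 0' is:
  Dual:  min b^T y  s.t.  A^T y >= c,  y >= 0.

So the dual LP is:
  minimize  4y1 + 8y2 + 15y3 + 15y4
  subject to:
    y1 + 4y3 + 3y4 >= 6
    y2 + 3y3 + 3y4 >= 6
    y1, y2, y3, y4 >= 0

Solving the primal: x* = (0, 5).
  primal value c^T x* = 30.
Solving the dual: y* = (0, 0, 0, 2).
  dual value b^T y* = 30.
Strong duality: c^T x* = b^T y*. Confirmed.

30


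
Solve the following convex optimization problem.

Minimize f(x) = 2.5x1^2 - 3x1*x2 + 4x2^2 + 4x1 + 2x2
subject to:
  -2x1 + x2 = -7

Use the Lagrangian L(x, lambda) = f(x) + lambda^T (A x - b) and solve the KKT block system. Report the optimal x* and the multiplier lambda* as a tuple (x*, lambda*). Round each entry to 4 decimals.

Form the Lagrangian:
  L(x, lambda) = (1/2) x^T Q x + c^T x + lambda^T (A x - b)
Stationarity (grad_x L = 0): Q x + c + A^T lambda = 0.
Primal feasibility: A x = b.

This gives the KKT block system:
  [ Q   A^T ] [ x     ]   [-c ]
  [ A    0  ] [ lambda ] = [ b ]

Solving the linear system:
  x*      = (3.32, -0.36)
  lambda* = (10.84)
  f(x*)   = 44.22

x* = (3.32, -0.36), lambda* = (10.84)


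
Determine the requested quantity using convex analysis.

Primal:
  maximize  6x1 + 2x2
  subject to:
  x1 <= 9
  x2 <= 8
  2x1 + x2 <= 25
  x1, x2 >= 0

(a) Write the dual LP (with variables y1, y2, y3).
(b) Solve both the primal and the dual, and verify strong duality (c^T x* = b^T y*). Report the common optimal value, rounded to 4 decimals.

The standard primal-dual pair for 'max c^T x s.t. A x <= b, x >= 0' is:
  Dual:  min b^T y  s.t.  A^T y >= c,  y >= 0.

So the dual LP is:
  minimize  9y1 + 8y2 + 25y3
  subject to:
    y1 + 2y3 >= 6
    y2 + y3 >= 2
    y1, y2, y3 >= 0

Solving the primal: x* = (9, 7).
  primal value c^T x* = 68.
Solving the dual: y* = (2, 0, 2).
  dual value b^T y* = 68.
Strong duality: c^T x* = b^T y*. Confirmed.

68


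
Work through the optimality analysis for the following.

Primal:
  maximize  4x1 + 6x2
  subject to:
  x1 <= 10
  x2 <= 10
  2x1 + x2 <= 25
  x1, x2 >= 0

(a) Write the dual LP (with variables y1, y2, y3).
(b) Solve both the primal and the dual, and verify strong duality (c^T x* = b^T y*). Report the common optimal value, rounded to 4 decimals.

The standard primal-dual pair for 'max c^T x s.t. A x <= b, x >= 0' is:
  Dual:  min b^T y  s.t.  A^T y >= c,  y >= 0.

So the dual LP is:
  minimize  10y1 + 10y2 + 25y3
  subject to:
    y1 + 2y3 >= 4
    y2 + y3 >= 6
    y1, y2, y3 >= 0

Solving the primal: x* = (7.5, 10).
  primal value c^T x* = 90.
Solving the dual: y* = (0, 4, 2).
  dual value b^T y* = 90.
Strong duality: c^T x* = b^T y*. Confirmed.

90


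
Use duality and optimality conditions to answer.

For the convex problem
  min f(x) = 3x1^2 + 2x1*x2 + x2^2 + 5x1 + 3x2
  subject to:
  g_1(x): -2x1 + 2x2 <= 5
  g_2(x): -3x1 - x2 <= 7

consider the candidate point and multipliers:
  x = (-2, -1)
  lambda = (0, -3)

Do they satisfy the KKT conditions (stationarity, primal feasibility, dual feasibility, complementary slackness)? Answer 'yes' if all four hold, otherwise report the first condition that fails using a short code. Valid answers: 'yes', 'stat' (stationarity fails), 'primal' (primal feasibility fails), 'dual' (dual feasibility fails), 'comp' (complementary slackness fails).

Gradient of f: grad f(x) = Q x + c = (-9, -3)
Constraint values g_i(x) = a_i^T x - b_i:
  g_1((-2, -1)) = -3
  g_2((-2, -1)) = 0
Stationarity residual: grad f(x) + sum_i lambda_i a_i = (0, 0)
  -> stationarity OK
Primal feasibility (all g_i <= 0): OK
Dual feasibility (all lambda_i >= 0): FAILS
Complementary slackness (lambda_i * g_i(x) = 0 for all i): OK

Verdict: the first failing condition is dual_feasibility -> dual.

dual


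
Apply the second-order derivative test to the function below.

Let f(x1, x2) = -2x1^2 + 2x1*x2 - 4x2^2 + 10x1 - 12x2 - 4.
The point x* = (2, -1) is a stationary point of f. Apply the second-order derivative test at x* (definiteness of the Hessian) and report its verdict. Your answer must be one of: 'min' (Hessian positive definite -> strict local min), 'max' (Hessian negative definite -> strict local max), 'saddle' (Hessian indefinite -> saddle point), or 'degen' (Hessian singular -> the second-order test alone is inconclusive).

Compute the Hessian H = grad^2 f:
  H = [[-4, 2], [2, -8]]
Verify stationarity: grad f(x*) = H x* + g = (0, 0).
Eigenvalues of H: -8.8284, -3.1716.
Both eigenvalues < 0, so H is negative definite -> x* is a strict local max.

max


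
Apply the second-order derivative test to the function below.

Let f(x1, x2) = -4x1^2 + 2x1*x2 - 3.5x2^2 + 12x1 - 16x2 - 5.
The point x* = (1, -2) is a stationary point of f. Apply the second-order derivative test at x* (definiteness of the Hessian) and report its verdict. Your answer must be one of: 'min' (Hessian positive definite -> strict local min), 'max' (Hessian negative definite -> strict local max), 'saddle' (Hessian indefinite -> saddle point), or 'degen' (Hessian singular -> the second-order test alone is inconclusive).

Compute the Hessian H = grad^2 f:
  H = [[-8, 2], [2, -7]]
Verify stationarity: grad f(x*) = H x* + g = (0, 0).
Eigenvalues of H: -9.5616, -5.4384.
Both eigenvalues < 0, so H is negative definite -> x* is a strict local max.

max


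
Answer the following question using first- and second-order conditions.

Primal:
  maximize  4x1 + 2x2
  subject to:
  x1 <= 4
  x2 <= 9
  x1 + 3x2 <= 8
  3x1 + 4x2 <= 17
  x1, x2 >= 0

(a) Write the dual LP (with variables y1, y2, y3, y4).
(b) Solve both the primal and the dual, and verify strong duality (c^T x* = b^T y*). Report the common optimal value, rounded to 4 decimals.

The standard primal-dual pair for 'max c^T x s.t. A x <= b, x >= 0' is:
  Dual:  min b^T y  s.t.  A^T y >= c,  y >= 0.

So the dual LP is:
  minimize  4y1 + 9y2 + 8y3 + 17y4
  subject to:
    y1 + y3 + 3y4 >= 4
    y2 + 3y3 + 4y4 >= 2
    y1, y2, y3, y4 >= 0

Solving the primal: x* = (4, 1.25).
  primal value c^T x* = 18.5.
Solving the dual: y* = (2.5, 0, 0, 0.5).
  dual value b^T y* = 18.5.
Strong duality: c^T x* = b^T y*. Confirmed.

18.5


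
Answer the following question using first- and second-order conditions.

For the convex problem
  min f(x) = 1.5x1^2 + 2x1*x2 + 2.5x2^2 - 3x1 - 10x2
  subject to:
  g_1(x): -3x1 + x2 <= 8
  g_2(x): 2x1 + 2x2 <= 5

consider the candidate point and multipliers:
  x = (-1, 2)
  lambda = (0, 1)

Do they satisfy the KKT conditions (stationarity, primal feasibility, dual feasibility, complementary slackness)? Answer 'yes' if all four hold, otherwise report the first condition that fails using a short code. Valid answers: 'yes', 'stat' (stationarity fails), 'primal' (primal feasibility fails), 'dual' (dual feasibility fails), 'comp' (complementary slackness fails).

Gradient of f: grad f(x) = Q x + c = (-2, -2)
Constraint values g_i(x) = a_i^T x - b_i:
  g_1((-1, 2)) = -3
  g_2((-1, 2)) = -3
Stationarity residual: grad f(x) + sum_i lambda_i a_i = (0, 0)
  -> stationarity OK
Primal feasibility (all g_i <= 0): OK
Dual feasibility (all lambda_i >= 0): OK
Complementary slackness (lambda_i * g_i(x) = 0 for all i): FAILS

Verdict: the first failing condition is complementary_slackness -> comp.

comp


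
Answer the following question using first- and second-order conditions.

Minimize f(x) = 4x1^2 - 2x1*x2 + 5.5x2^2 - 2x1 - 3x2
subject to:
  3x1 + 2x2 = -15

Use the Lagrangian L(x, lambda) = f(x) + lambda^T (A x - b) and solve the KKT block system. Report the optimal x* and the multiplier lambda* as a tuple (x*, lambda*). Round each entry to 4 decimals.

Form the Lagrangian:
  L(x, lambda) = (1/2) x^T Q x + c^T x + lambda^T (A x - b)
Stationarity (grad_x L = 0): Q x + c + A^T lambda = 0.
Primal feasibility: A x = b.

This gives the KKT block system:
  [ Q   A^T ] [ x     ]   [-c ]
  [ A    0  ] [ lambda ] = [ b ]

Solving the linear system:
  x*      = (-3.6452, -2.0323)
  lambda* = (9.0323)
  f(x*)   = 74.4355

x* = (-3.6452, -2.0323), lambda* = (9.0323)


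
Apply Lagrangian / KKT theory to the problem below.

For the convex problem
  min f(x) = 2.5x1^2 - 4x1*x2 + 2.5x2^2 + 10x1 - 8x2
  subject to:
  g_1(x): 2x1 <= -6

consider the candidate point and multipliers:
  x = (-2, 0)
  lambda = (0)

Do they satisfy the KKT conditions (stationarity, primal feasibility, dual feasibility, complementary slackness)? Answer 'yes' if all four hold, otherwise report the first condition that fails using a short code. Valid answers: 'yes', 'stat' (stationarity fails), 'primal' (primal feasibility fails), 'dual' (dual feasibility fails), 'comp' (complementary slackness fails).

Gradient of f: grad f(x) = Q x + c = (0, 0)
Constraint values g_i(x) = a_i^T x - b_i:
  g_1((-2, 0)) = 2
Stationarity residual: grad f(x) + sum_i lambda_i a_i = (0, 0)
  -> stationarity OK
Primal feasibility (all g_i <= 0): FAILS
Dual feasibility (all lambda_i >= 0): OK
Complementary slackness (lambda_i * g_i(x) = 0 for all i): OK

Verdict: the first failing condition is primal_feasibility -> primal.

primal


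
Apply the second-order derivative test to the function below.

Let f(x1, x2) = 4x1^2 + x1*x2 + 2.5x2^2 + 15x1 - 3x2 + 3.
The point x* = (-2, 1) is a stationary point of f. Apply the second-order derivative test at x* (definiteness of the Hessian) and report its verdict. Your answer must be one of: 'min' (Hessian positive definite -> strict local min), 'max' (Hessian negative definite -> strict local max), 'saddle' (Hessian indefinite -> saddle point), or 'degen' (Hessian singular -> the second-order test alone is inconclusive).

Compute the Hessian H = grad^2 f:
  H = [[8, 1], [1, 5]]
Verify stationarity: grad f(x*) = H x* + g = (0, 0).
Eigenvalues of H: 4.6972, 8.3028.
Both eigenvalues > 0, so H is positive definite -> x* is a strict local min.

min


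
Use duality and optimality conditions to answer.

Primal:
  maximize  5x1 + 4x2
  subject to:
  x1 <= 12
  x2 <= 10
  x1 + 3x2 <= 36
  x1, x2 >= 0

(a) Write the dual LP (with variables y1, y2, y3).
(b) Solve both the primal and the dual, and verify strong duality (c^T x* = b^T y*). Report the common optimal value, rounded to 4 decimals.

The standard primal-dual pair for 'max c^T x s.t. A x <= b, x >= 0' is:
  Dual:  min b^T y  s.t.  A^T y >= c,  y >= 0.

So the dual LP is:
  minimize  12y1 + 10y2 + 36y3
  subject to:
    y1 + y3 >= 5
    y2 + 3y3 >= 4
    y1, y2, y3 >= 0

Solving the primal: x* = (12, 8).
  primal value c^T x* = 92.
Solving the dual: y* = (3.6667, 0, 1.3333).
  dual value b^T y* = 92.
Strong duality: c^T x* = b^T y*. Confirmed.

92


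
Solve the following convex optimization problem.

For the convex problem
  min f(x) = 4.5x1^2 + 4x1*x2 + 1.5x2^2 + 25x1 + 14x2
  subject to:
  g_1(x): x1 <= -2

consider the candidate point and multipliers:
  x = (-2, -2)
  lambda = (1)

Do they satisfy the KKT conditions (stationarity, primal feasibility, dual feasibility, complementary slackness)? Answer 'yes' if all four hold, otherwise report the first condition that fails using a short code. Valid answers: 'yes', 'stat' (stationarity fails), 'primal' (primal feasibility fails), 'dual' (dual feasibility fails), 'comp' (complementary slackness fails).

Gradient of f: grad f(x) = Q x + c = (-1, 0)
Constraint values g_i(x) = a_i^T x - b_i:
  g_1((-2, -2)) = 0
Stationarity residual: grad f(x) + sum_i lambda_i a_i = (0, 0)
  -> stationarity OK
Primal feasibility (all g_i <= 0): OK
Dual feasibility (all lambda_i >= 0): OK
Complementary slackness (lambda_i * g_i(x) = 0 for all i): OK

Verdict: yes, KKT holds.

yes


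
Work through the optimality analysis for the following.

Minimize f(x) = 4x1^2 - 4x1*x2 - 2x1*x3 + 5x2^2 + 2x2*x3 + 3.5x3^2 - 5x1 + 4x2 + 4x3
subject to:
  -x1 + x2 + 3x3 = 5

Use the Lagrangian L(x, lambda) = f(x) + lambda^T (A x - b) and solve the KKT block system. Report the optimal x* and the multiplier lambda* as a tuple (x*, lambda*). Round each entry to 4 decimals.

Form the Lagrangian:
  L(x, lambda) = (1/2) x^T Q x + c^T x + lambda^T (A x - b)
Stationarity (grad_x L = 0): Q x + c + A^T lambda = 0.
Primal feasibility: A x = b.

This gives the KKT block system:
  [ Q   A^T ] [ x     ]   [-c ]
  [ A    0  ] [ lambda ] = [ b ]

Solving the linear system:
  x*      = (0.3783, -0.0856, 1.8213)
  lambda* = (-5.2738)
  f(x*)   = 15.7101

x* = (0.3783, -0.0856, 1.8213), lambda* = (-5.2738)


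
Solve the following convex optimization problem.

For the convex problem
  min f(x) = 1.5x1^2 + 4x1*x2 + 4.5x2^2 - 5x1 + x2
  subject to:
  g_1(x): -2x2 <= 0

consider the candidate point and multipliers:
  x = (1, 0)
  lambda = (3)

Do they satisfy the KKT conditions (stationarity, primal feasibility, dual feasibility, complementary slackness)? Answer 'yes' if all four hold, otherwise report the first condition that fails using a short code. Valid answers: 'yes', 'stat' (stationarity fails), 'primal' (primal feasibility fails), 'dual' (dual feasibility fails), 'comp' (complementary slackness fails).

Gradient of f: grad f(x) = Q x + c = (-2, 5)
Constraint values g_i(x) = a_i^T x - b_i:
  g_1((1, 0)) = 0
Stationarity residual: grad f(x) + sum_i lambda_i a_i = (-2, -1)
  -> stationarity FAILS
Primal feasibility (all g_i <= 0): OK
Dual feasibility (all lambda_i >= 0): OK
Complementary slackness (lambda_i * g_i(x) = 0 for all i): OK

Verdict: the first failing condition is stationarity -> stat.

stat


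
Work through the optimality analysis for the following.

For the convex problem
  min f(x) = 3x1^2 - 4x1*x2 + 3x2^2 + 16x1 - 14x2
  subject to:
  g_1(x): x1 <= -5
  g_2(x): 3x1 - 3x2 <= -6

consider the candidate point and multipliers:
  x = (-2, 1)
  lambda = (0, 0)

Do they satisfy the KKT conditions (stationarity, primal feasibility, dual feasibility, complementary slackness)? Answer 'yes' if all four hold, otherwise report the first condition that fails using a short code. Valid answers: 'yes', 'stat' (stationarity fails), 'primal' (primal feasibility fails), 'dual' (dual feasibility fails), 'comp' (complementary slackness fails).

Gradient of f: grad f(x) = Q x + c = (0, 0)
Constraint values g_i(x) = a_i^T x - b_i:
  g_1((-2, 1)) = 3
  g_2((-2, 1)) = -3
Stationarity residual: grad f(x) + sum_i lambda_i a_i = (0, 0)
  -> stationarity OK
Primal feasibility (all g_i <= 0): FAILS
Dual feasibility (all lambda_i >= 0): OK
Complementary slackness (lambda_i * g_i(x) = 0 for all i): OK

Verdict: the first failing condition is primal_feasibility -> primal.

primal


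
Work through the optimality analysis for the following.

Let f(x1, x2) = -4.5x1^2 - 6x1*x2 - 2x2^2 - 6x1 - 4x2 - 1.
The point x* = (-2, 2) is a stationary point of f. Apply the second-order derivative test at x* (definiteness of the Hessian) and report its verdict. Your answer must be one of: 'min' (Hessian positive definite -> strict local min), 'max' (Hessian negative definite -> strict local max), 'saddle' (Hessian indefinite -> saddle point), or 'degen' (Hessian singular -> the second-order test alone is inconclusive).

Compute the Hessian H = grad^2 f:
  H = [[-9, -6], [-6, -4]]
Verify stationarity: grad f(x*) = H x* + g = (0, 0).
Eigenvalues of H: -13, 0.
H has a zero eigenvalue (singular; negative semidefinite but not definite), so H is neither positive definite, negative definite, nor indefinite. The second-order test alone is inconclusive -> degen.
(Indeed, f is constant along the null direction of H through x*, so x* is not a strict local extremum.)

degen


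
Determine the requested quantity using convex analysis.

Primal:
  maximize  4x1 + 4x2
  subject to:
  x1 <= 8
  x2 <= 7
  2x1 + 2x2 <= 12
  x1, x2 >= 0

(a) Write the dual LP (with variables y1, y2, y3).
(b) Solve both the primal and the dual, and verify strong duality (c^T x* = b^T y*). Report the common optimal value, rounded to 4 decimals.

The standard primal-dual pair for 'max c^T x s.t. A x <= b, x >= 0' is:
  Dual:  min b^T y  s.t.  A^T y >= c,  y >= 0.

So the dual LP is:
  minimize  8y1 + 7y2 + 12y3
  subject to:
    y1 + 2y3 >= 4
    y2 + 2y3 >= 4
    y1, y2, y3 >= 0

Solving the primal: x* = (6, 0).
  primal value c^T x* = 24.
Solving the dual: y* = (0, 0, 2).
  dual value b^T y* = 24.
Strong duality: c^T x* = b^T y*. Confirmed.

24


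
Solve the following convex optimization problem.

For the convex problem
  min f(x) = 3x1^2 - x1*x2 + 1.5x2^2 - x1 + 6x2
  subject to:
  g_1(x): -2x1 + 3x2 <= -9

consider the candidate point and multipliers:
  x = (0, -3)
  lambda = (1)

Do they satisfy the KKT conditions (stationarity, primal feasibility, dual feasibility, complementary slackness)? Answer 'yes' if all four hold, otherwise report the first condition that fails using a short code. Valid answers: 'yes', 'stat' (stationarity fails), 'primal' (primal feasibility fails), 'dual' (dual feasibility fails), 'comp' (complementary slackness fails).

Gradient of f: grad f(x) = Q x + c = (2, -3)
Constraint values g_i(x) = a_i^T x - b_i:
  g_1((0, -3)) = 0
Stationarity residual: grad f(x) + sum_i lambda_i a_i = (0, 0)
  -> stationarity OK
Primal feasibility (all g_i <= 0): OK
Dual feasibility (all lambda_i >= 0): OK
Complementary slackness (lambda_i * g_i(x) = 0 for all i): OK

Verdict: yes, KKT holds.

yes


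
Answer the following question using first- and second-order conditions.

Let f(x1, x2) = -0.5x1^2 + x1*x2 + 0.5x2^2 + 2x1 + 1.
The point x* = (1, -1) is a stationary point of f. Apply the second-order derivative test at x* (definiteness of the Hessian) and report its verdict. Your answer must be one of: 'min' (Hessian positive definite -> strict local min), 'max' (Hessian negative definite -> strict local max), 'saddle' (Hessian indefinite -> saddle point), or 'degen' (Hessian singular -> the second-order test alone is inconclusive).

Compute the Hessian H = grad^2 f:
  H = [[-1, 1], [1, 1]]
Verify stationarity: grad f(x*) = H x* + g = (0, 0).
Eigenvalues of H: -1.4142, 1.4142.
Eigenvalues have mixed signs, so H is indefinite -> x* is a saddle point.

saddle


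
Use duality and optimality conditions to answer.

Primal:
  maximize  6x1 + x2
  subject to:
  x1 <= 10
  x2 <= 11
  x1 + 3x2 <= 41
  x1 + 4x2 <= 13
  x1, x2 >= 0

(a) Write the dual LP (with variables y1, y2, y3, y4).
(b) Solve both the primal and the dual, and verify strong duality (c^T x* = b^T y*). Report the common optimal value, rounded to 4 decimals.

The standard primal-dual pair for 'max c^T x s.t. A x <= b, x >= 0' is:
  Dual:  min b^T y  s.t.  A^T y >= c,  y >= 0.

So the dual LP is:
  minimize  10y1 + 11y2 + 41y3 + 13y4
  subject to:
    y1 + y3 + y4 >= 6
    y2 + 3y3 + 4y4 >= 1
    y1, y2, y3, y4 >= 0

Solving the primal: x* = (10, 0.75).
  primal value c^T x* = 60.75.
Solving the dual: y* = (5.75, 0, 0, 0.25).
  dual value b^T y* = 60.75.
Strong duality: c^T x* = b^T y*. Confirmed.

60.75


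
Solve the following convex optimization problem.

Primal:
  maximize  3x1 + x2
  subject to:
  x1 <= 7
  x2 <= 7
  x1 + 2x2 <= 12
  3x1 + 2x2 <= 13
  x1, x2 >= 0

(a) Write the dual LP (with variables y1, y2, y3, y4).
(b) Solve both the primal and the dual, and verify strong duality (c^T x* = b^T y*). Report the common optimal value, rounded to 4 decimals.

The standard primal-dual pair for 'max c^T x s.t. A x <= b, x >= 0' is:
  Dual:  min b^T y  s.t.  A^T y >= c,  y >= 0.

So the dual LP is:
  minimize  7y1 + 7y2 + 12y3 + 13y4
  subject to:
    y1 + y3 + 3y4 >= 3
    y2 + 2y3 + 2y4 >= 1
    y1, y2, y3, y4 >= 0

Solving the primal: x* = (4.3333, 0).
  primal value c^T x* = 13.
Solving the dual: y* = (0, 0, 0, 1).
  dual value b^T y* = 13.
Strong duality: c^T x* = b^T y*. Confirmed.

13
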